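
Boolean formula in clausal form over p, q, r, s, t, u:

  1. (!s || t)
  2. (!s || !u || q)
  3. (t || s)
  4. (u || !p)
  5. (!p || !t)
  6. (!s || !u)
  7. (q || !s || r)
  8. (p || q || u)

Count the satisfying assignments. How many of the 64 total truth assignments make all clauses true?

8

The models are:
  p=0 q=0 r=0 s=0 t=1 u=1
  p=0 q=0 r=1 s=0 t=1 u=1
  p=0 q=1 r=0 s=0 t=1 u=0
  p=0 q=1 r=0 s=0 t=1 u=1
  p=0 q=1 r=0 s=1 t=1 u=0
  p=0 q=1 r=1 s=0 t=1 u=0
  p=0 q=1 r=1 s=0 t=1 u=1
  p=0 q=1 r=1 s=1 t=1 u=0
Count: 8.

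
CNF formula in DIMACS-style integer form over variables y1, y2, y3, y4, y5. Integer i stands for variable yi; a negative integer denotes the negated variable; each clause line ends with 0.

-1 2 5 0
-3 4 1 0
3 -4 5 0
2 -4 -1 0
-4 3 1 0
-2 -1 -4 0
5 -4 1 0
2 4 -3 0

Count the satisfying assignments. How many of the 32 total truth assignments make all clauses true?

11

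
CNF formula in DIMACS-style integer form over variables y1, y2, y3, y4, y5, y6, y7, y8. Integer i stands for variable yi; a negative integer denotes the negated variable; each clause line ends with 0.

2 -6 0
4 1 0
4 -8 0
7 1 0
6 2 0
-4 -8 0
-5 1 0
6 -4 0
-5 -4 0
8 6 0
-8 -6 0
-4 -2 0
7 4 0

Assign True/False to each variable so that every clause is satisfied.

y1=T, y2=T, y3=F, y4=F, y5=T, y6=T, y7=T, y8=F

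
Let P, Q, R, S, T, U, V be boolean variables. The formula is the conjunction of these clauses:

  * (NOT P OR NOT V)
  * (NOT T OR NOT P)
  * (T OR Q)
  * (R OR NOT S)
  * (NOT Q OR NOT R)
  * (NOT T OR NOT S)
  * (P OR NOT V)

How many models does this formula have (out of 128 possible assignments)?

Split on P, then T.
  P=1, T=1: a clause becomes empty — 0.
  P=1, T=0: remaining (Q,R,S,U,V) ∈ {(1,0,0,0,0); (1,0,0,1,0)} — 2.
  P=0, T=1: U free; 3 ways for (Q,R,S,V) × 2^1 = 6.
  P=0, T=0: remaining (Q,R,S,U,V) ∈ {(1,0,0,0,0); (1,0,0,1,0)} — 2.
Total: 0 + 2 + 6 + 2 = 10.

10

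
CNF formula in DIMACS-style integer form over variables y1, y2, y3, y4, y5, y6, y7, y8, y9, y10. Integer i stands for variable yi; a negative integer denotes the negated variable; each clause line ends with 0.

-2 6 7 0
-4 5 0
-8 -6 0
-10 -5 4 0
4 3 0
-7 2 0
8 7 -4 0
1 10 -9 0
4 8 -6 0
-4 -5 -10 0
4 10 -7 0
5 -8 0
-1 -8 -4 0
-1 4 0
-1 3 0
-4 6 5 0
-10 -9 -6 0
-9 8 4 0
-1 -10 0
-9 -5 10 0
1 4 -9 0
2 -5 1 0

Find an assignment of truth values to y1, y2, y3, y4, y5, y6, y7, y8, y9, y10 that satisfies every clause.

y1 = F, y2 = T, y3 = T, y4 = T, y5 = T, y6 = T, y7 = T, y8 = F, y9 = F, y10 = F

Check each clause:
  1. (NOT y2 OR y6 OR y7) — y6 is true.
  2. (NOT y4 OR y5) — y5 is true.
  3. (NOT y8 OR NOT y6) — NOT y8 is true.
  4. (NOT y10 OR NOT y5 OR y4) — y4 is true.
  5. (y3 OR y4) — y3 is true.
  6. (NOT y7 OR y2) — y2 is true.
  7. (NOT y4 OR y8 OR y7) — y7 is true.
  8. (y10 OR NOT y9 OR y1) — NOT y9 is true.
  9. (y8 OR y4 OR NOT y6) — y4 is true.
  10. (NOT y5 OR NOT y10 OR NOT y4) — NOT y10 is true.
  11. (NOT y7 OR y10 OR y4) — y4 is true.
  12. (NOT y8 OR y5) — NOT y8 is true.
  13. (NOT y8 OR NOT y4 OR NOT y1) — NOT y8 is true.
  14. (y4 OR NOT y1) — y4 is true.
  15. (y3 OR NOT y1) — y3 is true.
  16. (y6 OR NOT y4 OR y5) — y5 is true.
  17. (NOT y10 OR NOT y9 OR NOT y6) — NOT y10 is true.
  18. (y4 OR NOT y9 OR y8) — y4 is true.
  19. (NOT y1 OR NOT y10) — NOT y10 is true.
  20. (NOT y5 OR y10 OR NOT y9) — NOT y9 is true.
  21. (NOT y9 OR y1 OR y4) — y4 is true.
  22. (NOT y5 OR y2 OR y1) — y2 is true.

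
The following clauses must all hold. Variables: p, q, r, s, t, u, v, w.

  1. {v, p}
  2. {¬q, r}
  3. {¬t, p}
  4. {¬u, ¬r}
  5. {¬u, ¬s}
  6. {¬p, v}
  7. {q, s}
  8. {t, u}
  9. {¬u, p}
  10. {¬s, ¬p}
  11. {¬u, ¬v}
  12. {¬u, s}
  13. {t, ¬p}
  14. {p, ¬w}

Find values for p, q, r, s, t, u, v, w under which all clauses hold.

p=1, q=1, r=1, s=0, t=1, u=0, v=1, w=1

Branch on p: take p = True.
  then v is forced to True.
  then s is forced to False.
  then q is forced to True.
  then r is forced to True.
  then u is forced to False.
  then t is forced to True.
w is now unconstrained; take w = True.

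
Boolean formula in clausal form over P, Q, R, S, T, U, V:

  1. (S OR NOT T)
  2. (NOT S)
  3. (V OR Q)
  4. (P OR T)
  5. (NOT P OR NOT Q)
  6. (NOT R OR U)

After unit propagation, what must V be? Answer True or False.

Unit clause (NOT S) sets S = False.
In (S OR NOT T), S is now false; NOT T must hold, so T = False.
(T OR P) with T = False leaves only P, so P = True.
(NOT Q OR NOT P) with P = True leaves only NOT Q, so Q = False.
(V OR Q) with Q = False leaves only V, so V = True.

True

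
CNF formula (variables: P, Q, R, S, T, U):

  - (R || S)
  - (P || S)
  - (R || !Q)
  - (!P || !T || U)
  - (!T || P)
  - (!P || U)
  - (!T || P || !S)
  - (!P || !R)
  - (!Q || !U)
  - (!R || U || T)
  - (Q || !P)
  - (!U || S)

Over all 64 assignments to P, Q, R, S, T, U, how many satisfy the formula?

The models are:
  P=F Q=F R=F S=T T=F U=F
  P=F Q=F R=F S=T T=F U=T
  P=F Q=F R=T S=T T=F U=T
That's 3 in total.

3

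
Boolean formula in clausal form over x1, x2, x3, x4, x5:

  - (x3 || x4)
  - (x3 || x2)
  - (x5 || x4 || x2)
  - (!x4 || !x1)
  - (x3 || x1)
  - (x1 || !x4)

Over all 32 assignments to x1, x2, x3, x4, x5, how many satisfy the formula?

6

Satisfying assignments:
  x1=0 x2=0 x3=1 x4=0 x5=1
  x1=0 x2=1 x3=1 x4=0 x5=0
  x1=0 x2=1 x3=1 x4=0 x5=1
  x1=1 x2=0 x3=1 x4=0 x5=1
  x1=1 x2=1 x3=1 x4=0 x5=0
  x1=1 x2=1 x3=1 x4=0 x5=1
Count: 6.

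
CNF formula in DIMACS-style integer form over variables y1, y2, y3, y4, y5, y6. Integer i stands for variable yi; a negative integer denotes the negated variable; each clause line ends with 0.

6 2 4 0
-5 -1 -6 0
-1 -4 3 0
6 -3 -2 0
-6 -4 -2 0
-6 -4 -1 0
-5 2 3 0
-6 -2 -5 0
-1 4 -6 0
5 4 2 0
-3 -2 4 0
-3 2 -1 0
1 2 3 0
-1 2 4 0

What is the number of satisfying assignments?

12

Split on y2, then y4.
  y2=T, y4=T: remaining (y1,y3,y5,y6) ∈ {(F,F,F,F); (F,F,T,F)} — 2.
  y2=T, y4=F: 5 of the 16 assignments to (y1,y3,y5,y6) work.
  y2=F, y4=T: remaining (y1,y3,y5,y6) ∈ {(F,T,F,F); (F,T,F,T); (F,T,T,F); (F,T,T,T)} — 4.
  y2=F, y4=F: remaining (y1,y3,y5,y6) ∈ {(F,T,T,T)} — 1.
Total: 2 + 5 + 4 + 1 = 12.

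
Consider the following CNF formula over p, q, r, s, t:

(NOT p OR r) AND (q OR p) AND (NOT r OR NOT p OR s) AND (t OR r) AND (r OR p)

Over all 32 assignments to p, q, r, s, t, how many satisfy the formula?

8

Case analysis on p and r:
  p=1, r=1: remaining (q,s,t) ∈ {(0,1,0); (0,1,1); (1,1,0); (1,1,1)} — 4.
  p=1, r=0: a clause becomes empty — 0.
  p=0, r=1: remaining (q,s,t) ∈ {(1,0,0); (1,0,1); (1,1,0); (1,1,1)} — 4.
  p=0, r=0: a clause becomes empty — 0.
Total: 4 + 0 + 4 + 0 = 8.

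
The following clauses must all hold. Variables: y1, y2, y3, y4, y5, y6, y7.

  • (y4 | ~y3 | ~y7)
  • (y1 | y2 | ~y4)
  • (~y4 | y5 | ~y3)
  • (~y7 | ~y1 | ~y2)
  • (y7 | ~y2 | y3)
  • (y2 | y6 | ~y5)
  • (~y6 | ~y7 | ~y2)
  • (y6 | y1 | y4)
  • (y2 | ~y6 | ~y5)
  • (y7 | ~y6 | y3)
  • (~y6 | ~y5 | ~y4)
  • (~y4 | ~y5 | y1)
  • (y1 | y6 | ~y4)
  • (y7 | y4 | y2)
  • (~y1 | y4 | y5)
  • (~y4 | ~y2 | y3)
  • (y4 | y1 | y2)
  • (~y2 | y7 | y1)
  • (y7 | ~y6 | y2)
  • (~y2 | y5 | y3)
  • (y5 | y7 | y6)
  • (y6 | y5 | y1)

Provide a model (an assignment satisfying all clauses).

y1=True, y2=True, y3=True, y4=False, y5=True, y6=True, y7=False

Check each clause:
  1. (~y7 | ~y3 | y4) — ~y7 is true.
  2. (~y4 | y1 | y2) — y1 is true.
  3. (~y4 | ~y3 | y5) — ~y4 is true.
  4. (~y7 | ~y1 | ~y2) — ~y7 is true.
  5. (y7 | ~y2 | y3) — y3 is true.
  6. (y6 | ~y5 | y2) — y2 is true.
  7. (~y7 | ~y6 | ~y2) — ~y7 is true.
  8. (y4 | y6 | y1) — y1 is true.
  9. (~y5 | ~y6 | y2) — y2 is true.
  10. (y3 | y7 | ~y6) — y3 is true.
  11. (~y6 | ~y5 | ~y4) — ~y4 is true.
  12. (y1 | ~y5 | ~y4) — y1 is true.
  13. (y6 | ~y4 | y1) — y1 is true.
  14. (y7 | y2 | y4) — y2 is true.
  15. (y5 | ~y1 | y4) — y5 is true.
  16. (y3 | ~y4 | ~y2) — y3 is true.
  17. (y1 | y2 | y4) — y1 is true.
  18. (~y2 | y1 | y7) — y1 is true.
  19. (y2 | ~y6 | y7) — y2 is true.
  20. (~y2 | y3 | y5) — y3 is true.
  21. (y6 | y5 | y7) — y5 is true.
  22. (y6 | y1 | y5) — y1 is true.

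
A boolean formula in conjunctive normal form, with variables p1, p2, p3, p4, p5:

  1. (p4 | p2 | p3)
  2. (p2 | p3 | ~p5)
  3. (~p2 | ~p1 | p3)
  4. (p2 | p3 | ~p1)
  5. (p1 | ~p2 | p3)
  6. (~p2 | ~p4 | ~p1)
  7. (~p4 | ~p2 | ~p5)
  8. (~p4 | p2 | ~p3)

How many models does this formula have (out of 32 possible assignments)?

10

Split on p2, then p3.
  p2=1, p3=1: 5 of the 8 assignments to (p1,p4,p5) work.
  p2=1, p3=0: a clause becomes empty — 0.
  p2=0, p3=1: remaining (p1,p4,p5) ∈ {(0,0,0); (0,0,1); (1,0,0); (1,0,1)} — 4.
  p2=0, p3=0: remaining (p1,p4,p5) ∈ {(0,1,0)} — 1.
Total: 5 + 0 + 4 + 1 = 10.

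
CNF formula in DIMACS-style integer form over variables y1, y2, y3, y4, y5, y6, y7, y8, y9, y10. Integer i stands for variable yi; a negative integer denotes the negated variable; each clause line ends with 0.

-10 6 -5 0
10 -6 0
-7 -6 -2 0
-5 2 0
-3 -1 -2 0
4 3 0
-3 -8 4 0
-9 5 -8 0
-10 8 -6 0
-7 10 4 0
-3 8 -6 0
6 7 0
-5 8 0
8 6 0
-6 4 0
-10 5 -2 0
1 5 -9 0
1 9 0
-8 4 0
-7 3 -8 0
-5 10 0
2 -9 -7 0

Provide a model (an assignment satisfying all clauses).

y1=T, y2=F, y3=T, y4=T, y5=F, y6=T, y7=T, y8=T, y9=F, y10=T

Pure literal: y4 appears only positively; assign y4 = True.
Try y1 = True.
Set y2 = False and propagate.
  then y5 is forced to False.
The remaining clauses are satisfied by y3 = True, y6 = True, y7 = True, y8 = True, y9 = False, y10 = True.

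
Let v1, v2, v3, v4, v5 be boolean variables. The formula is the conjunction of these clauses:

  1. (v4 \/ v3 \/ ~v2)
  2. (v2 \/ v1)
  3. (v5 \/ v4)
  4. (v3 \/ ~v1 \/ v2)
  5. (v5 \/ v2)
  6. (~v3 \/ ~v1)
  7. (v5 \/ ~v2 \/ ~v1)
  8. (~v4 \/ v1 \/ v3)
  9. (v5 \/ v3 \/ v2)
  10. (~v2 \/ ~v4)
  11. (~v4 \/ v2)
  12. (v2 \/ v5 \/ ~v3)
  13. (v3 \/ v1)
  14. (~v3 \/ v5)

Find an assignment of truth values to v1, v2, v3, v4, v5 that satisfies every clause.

Pure literal: v5 appears only positively; assign v5 = True.
Branch on v1: take v1 = False.
  then v2 is forced to True.
  then v4 is forced to False.
  then v3 is forced to True.
Check each clause:
  1. (~v2 \/ v3 \/ v4) — v3 is true.
  2. (v2 \/ v1) — v2 is true.
  3. (v5 \/ v4) — v5 is true.
  4. (v2 \/ ~v1 \/ v3) — v2 is true.
  5. (v2 \/ v5) — v2 is true.
  6. (~v1 \/ ~v3) — ~v1 is true.
  7. (v5 \/ ~v2 \/ ~v1) — v5 is true.
  8. (v3 \/ ~v4 \/ v1) — v3 is true.
  9. (v2 \/ v3 \/ v5) — v2 is true.
  10. (~v2 \/ ~v4) — ~v4 is true.
  11. (~v4 \/ v2) — v2 is true.
  12. (~v3 \/ v5 \/ v2) — v5 is true.
  13. (v1 \/ v3) — v3 is true.
  14. (~v3 \/ v5) — v5 is true.

v1=F  v2=T  v3=T  v4=F  v5=T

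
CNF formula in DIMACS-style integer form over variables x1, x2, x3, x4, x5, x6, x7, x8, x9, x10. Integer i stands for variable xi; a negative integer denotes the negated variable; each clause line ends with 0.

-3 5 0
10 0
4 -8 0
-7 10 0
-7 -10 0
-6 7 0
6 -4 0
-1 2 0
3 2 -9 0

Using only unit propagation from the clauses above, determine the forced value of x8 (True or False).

(x10) stands alone — x10 = True.
From (¬x10 ∨ ¬x7) and x10 = True: x7 = False.
(¬x6 ∨ x7): since x7 = False, the clause reduces to (¬x6). x6 = False.
In (¬x4 ∨ x6), x6 is now false; ¬x4 must hold, so x4 = False.
(¬x8 ∨ x4): since x4 = False, the clause reduces to (¬x8). x8 = False.

False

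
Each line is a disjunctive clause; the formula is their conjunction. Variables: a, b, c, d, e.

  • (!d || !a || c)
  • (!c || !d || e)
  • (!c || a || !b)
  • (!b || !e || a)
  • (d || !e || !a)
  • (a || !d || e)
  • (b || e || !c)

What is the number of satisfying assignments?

11

Split on a, then e.
  a=T, e=T: remaining (b,c,d) ∈ {(F,T,T); (T,T,T)} — 2.
  a=T, e=F: remaining (b,c,d) ∈ {(F,F,F); (T,F,F); (T,T,F)} — 3.
  a=F, e=T: remaining (b,c,d) ∈ {(F,F,F); (F,F,T); (F,T,F); (F,T,T)} — 4.
  a=F, e=F: remaining (b,c,d) ∈ {(F,F,F); (T,F,F)} — 2.
Total: 2 + 3 + 4 + 2 = 11.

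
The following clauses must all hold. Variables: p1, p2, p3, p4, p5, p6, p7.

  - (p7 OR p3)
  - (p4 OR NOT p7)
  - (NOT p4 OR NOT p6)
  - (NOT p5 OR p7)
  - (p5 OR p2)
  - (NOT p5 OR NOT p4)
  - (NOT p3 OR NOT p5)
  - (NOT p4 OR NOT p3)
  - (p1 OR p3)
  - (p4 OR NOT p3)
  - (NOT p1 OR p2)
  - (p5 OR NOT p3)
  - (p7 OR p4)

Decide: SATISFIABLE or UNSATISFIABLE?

SATISFIABLE

Pure literal: p2 appears only positively; assign p2 = True.
p6 occurs only negated in the remaining clauses — set p6 = False.
Branch on p1: take p1 = True.
Branch on p3: take p3 = False.
  then p7 is forced to True.
  then p4 is forced to True.
  then p5 is forced to False.
So p1=T  p2=T  p3=F  p4=T  p5=F  p6=F  p7=T is a satisfying assignment.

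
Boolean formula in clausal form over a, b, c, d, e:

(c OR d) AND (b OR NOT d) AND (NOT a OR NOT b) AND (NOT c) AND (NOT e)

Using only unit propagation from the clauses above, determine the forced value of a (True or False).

False

(NOT c) is a unit clause: c = False.
(c OR d) with c = False leaves only d, so d = True.
From (NOT d OR b) and d = True: b = True.
From (NOT b OR NOT a) and b = True: a = False.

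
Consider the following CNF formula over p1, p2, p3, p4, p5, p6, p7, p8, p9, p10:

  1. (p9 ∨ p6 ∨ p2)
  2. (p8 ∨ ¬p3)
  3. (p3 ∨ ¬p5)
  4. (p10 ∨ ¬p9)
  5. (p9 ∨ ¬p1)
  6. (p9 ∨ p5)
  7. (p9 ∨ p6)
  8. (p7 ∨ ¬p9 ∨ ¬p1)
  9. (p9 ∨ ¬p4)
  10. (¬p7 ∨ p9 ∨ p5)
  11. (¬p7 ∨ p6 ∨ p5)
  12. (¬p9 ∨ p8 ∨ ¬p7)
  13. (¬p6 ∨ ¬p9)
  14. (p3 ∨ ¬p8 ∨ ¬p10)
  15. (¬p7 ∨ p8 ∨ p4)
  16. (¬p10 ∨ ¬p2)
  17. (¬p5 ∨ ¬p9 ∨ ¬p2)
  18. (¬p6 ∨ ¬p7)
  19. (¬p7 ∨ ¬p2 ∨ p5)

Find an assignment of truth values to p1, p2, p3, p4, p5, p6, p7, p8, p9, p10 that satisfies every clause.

p1=T, p2=F, p3=T, p4=T, p5=T, p6=F, p7=T, p8=T, p9=T, p10=T

Set p1 = True and propagate.
  then p9 is forced to True.
  then p10 is forced to True.
  then p7 is forced to True.
  then p8 is forced to True.
  then p6 is forced to False.
  then p5 is forced to True.
  then p3 is forced to True.
  then p2 is forced to False.
p4 is now unconstrained; take p4 = True.
Every clause has at least one true literal under this assignment.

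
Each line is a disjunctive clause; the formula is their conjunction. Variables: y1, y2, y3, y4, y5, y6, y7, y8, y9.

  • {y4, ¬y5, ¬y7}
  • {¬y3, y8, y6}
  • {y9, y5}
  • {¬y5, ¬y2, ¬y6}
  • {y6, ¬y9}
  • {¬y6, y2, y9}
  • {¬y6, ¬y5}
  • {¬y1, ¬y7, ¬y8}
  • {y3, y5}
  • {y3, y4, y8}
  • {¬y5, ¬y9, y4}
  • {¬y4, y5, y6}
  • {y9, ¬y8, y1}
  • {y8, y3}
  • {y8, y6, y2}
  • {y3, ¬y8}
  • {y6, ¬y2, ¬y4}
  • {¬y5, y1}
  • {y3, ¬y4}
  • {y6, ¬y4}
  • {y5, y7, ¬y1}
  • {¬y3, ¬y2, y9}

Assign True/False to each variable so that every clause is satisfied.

y1=F, y2=T, y3=T, y4=T, y5=F, y6=T, y7=T, y8=T, y9=T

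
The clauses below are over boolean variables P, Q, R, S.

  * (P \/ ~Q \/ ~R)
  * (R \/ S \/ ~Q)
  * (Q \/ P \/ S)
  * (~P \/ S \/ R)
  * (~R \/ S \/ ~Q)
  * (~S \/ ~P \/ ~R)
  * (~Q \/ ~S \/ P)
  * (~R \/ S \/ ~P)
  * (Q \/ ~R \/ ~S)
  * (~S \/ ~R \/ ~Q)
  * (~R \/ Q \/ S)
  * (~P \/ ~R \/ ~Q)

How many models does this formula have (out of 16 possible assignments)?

The models are:
  P=F Q=F R=F S=T
  P=T Q=F R=F S=T
  P=T Q=T R=F S=T
Count: 3.

3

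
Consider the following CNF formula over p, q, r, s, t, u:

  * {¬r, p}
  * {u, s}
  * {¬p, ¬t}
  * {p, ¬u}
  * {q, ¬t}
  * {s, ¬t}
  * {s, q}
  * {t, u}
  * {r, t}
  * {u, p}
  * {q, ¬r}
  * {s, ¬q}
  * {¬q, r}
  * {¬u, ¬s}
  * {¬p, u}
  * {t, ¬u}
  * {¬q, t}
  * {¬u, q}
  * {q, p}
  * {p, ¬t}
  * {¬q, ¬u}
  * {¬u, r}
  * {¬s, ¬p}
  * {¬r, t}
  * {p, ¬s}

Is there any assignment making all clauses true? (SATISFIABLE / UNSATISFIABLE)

u = True:
  propagation gives p=True, t=False; an empty clause results — contradiction.
u = False:
  propagation gives s=True, t=True, p=False; an empty clause results — contradiction.
Every branch closes, so no satisfying assignment exists.

UNSATISFIABLE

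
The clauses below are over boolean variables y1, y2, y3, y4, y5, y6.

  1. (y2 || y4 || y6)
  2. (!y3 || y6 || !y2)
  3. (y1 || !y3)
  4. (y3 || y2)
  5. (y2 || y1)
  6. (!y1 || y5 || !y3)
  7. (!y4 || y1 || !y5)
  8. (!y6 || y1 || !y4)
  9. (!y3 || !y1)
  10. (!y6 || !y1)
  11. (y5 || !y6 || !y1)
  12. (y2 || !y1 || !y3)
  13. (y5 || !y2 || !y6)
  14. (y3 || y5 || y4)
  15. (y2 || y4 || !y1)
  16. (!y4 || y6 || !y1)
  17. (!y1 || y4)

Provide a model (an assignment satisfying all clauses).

y1 = False  y2 = True  y3 = False  y4 = True  y5 = False  y6 = False

Check each clause:
  1. (y6 || y4 || y2) — y2 is true.
  2. (!y2 || !y3 || y6) — !y3 is true.
  3. (y1 || !y3) — !y3 is true.
  4. (y3 || y2) — y2 is true.
  5. (y1 || y2) — y2 is true.
  6. (!y3 || !y1 || y5) — !y3 is true.
  7. (y1 || !y4 || !y5) — !y5 is true.
  8. (!y4 || !y6 || y1) — !y6 is true.
  9. (!y3 || !y1) — !y3 is true.
  10. (!y6 || !y1) — !y6 is true.
  11. (y5 || !y6 || !y1) — !y6 is true.
  12. (y2 || !y3 || !y1) — y2 is true.
  13. (!y6 || !y2 || y5) — !y6 is true.
  14. (y5 || y4 || y3) — y4 is true.
  15. (!y1 || y4 || y2) — y2 is true.
  16. (!y4 || !y1 || y6) — !y1 is true.
  17. (y4 || !y1) — y4 is true.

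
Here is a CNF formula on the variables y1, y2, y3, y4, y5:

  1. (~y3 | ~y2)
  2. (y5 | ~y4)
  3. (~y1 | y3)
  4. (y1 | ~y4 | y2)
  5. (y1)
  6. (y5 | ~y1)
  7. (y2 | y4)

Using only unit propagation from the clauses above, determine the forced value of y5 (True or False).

(y1) is a unit clause: y1 = True.
From (~y1 | y3) and y1 = True: y3 = True.
In (~y3 | ~y2), ~y3 is now false; ~y2 must hold, so y2 = False.
(~y1 | y5) with y1 = True leaves only y5, so y5 = True.

True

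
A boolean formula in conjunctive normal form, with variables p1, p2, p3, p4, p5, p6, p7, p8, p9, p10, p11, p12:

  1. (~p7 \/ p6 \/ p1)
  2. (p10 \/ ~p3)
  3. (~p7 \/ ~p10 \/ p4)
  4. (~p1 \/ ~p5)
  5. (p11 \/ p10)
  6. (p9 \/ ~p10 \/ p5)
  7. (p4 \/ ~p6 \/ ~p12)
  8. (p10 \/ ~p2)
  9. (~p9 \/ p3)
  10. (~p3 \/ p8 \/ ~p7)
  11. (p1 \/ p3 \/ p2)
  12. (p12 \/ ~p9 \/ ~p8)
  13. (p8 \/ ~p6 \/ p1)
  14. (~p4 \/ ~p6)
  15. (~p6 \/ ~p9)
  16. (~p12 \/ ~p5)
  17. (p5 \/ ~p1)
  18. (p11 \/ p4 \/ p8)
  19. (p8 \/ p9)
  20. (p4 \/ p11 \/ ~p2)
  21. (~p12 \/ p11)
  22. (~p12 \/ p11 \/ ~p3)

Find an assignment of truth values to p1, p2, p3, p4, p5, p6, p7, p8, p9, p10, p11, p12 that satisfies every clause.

p1 = 0, p2 = 0, p3 = 1, p4 = 1, p5 = 0, p6 = 0, p7 = 0, p8 = 0, p9 = 1, p10 = 1, p11 = 1, p12 = 0

p7 occurs only negated in the remaining clauses — set p7 = False.
Pure literal: p11 appears only positively; assign p11 = True.
Branch on p1: take p1 = False.
Try p2 = False.
  then p3 is forced to True.
  then p10 is forced to True.
The remaining clauses are satisfied by p4 = True, p5 = False, p6 = False, p8 = False, p9 = True, p12 = False.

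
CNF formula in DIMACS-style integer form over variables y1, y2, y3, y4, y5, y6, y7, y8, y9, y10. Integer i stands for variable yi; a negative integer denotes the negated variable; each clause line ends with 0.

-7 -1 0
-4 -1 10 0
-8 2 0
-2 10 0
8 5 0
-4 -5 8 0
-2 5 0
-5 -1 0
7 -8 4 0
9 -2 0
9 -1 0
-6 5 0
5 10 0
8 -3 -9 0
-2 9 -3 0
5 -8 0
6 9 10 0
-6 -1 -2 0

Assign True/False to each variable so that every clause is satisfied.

y1 = 0, y2 = 0, y3 = 0, y4 = 0, y5 = 1, y6 = 1, y7 = 0, y8 = 0, y9 = 1, y10 = 1

Check each clause:
  1. (!y7 || !y1) — !y7 is true.
  2. (!y1 || y10 || !y4) — y10 is true.
  3. (y2 || !y8) — !y8 is true.
  4. (!y2 || y10) — y10 is true.
  5. (y5 || y8) — y5 is true.
  6. (y8 || !y5 || !y4) — !y4 is true.
  7. (y5 || !y2) — y5 is true.
  8. (!y1 || !y5) — !y1 is true.
  9. (y7 || y4 || !y8) — !y8 is true.
  10. (!y2 || y9) — y9 is true.
  11. (y9 || !y1) — y9 is true.
  12. (!y6 || y5) — y5 is true.
  13. (y10 || y5) — y10 is true.
  14. (!y9 || !y3 || y8) — !y3 is true.
  15. (!y2 || !y3 || y9) — y9 is true.
  16. (!y8 || y5) — !y8 is true.
  17. (y10 || y9 || y6) — y9 is true.
  18. (!y1 || !y2 || !y6) — !y2 is true.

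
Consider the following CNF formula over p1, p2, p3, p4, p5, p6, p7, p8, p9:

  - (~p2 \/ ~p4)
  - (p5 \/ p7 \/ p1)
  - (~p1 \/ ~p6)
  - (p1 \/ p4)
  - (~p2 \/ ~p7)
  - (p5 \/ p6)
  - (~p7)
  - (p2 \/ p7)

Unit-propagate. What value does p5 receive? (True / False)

Unit clause (~p7) sets p7 = False.
(p2 \/ p7): since p7 = False, the clause reduces to (p2). p2 = True.
(~p4 \/ ~p2): since p2 = True, the clause reduces to (~p4). p4 = False.
From (p4 \/ p1) and p4 = False: p1 = True.
(~p6 \/ ~p1) with p1 = True leaves only ~p6, so p6 = False.
(p5 \/ p6) with p6 = False leaves only p5, so p5 = True.

True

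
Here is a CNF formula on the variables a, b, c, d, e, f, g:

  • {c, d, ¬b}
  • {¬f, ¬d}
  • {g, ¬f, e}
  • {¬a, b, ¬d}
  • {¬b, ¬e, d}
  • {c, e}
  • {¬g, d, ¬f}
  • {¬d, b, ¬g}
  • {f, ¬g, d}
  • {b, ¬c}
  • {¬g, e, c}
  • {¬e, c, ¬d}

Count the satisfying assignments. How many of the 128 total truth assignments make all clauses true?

14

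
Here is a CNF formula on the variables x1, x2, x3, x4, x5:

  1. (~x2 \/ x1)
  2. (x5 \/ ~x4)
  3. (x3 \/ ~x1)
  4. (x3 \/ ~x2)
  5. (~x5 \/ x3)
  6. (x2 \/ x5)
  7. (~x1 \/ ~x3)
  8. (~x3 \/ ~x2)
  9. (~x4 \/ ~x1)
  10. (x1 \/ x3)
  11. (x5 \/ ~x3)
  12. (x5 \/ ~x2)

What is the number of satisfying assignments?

2

The models are:
  x1=0 x2=0 x3=1 x4=0 x5=1
  x1=0 x2=0 x3=1 x4=1 x5=1
Count: 2.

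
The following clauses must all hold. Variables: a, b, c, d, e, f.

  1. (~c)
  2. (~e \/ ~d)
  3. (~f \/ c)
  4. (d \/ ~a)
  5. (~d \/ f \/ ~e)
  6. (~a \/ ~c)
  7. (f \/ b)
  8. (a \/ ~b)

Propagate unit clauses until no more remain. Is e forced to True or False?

(~c) is a unit clause: c = False.
From (c \/ ~f) and c = False: f = False.
In (f \/ b), f is now false; b must hold, so b = True.
In (~b \/ a), ~b is now false; a must hold, so a = True.
(~a \/ d): since a = True, the clause reduces to (d). d = True.
In (~e \/ ~d), ~d is now false; ~e must hold, so e = False.

False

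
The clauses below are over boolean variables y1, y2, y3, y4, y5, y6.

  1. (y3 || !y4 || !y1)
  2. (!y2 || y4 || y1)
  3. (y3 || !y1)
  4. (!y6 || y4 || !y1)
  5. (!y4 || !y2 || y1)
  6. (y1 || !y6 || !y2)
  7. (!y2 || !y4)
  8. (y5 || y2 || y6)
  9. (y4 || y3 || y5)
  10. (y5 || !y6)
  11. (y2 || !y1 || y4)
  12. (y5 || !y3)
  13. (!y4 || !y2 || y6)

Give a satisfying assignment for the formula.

y1 = True, y2 = False, y3 = True, y4 = True, y5 = True, y6 = False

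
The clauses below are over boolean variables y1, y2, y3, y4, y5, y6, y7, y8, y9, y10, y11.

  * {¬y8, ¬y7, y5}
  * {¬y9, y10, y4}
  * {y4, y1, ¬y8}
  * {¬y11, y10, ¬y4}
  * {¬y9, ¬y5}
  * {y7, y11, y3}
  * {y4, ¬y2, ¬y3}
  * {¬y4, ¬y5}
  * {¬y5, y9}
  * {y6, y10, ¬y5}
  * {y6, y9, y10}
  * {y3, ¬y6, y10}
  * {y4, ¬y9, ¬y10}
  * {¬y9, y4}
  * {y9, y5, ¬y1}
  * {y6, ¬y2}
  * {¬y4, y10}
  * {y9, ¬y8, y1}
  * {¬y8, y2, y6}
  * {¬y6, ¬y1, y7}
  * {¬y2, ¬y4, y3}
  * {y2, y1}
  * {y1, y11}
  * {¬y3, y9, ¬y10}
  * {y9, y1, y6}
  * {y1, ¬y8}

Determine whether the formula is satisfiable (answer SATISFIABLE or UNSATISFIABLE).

y8 occurs only negated in the remaining clauses — set y8 = False.
Branch on y1: take y1 = True.
Branch on y2: take y2 = False.
Branch on y3: take y3 = True.
For the remaining variables, y4 = True, y5 = False, y6 = False, y7 = False, y9 = True, y10 = True, y11 = False works.
Every clause has at least one true literal under this assignment.
So y1=True, y2=False, y3=True, y4=True, y5=False, y6=False, y7=False, y8=False, y9=True, y10=True, y11=False is a satisfying assignment.

SATISFIABLE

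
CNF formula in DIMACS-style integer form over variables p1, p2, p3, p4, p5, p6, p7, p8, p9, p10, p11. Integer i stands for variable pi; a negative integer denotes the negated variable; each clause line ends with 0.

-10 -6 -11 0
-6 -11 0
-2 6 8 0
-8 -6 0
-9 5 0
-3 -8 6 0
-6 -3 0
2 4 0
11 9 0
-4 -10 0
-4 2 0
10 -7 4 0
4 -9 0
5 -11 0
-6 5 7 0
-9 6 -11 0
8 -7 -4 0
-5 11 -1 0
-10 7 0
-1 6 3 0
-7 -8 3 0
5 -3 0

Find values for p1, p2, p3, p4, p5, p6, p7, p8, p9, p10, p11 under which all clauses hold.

Pure literal: p1 appears only negated; assign p1 = False.
Try p2 = True.
Try p3 = False.
Branch on p4: take p4 = True.
  then p10 is forced to False.
For the remaining variables, p5 = True, p6 = False, p7 = False, p8 = True, p9 = True, p11 = False works.
Check each clause:
  1. (~p6 | ~p10 | ~p11) — ~p6 is true.
  2. (~p6 | ~p11) — ~p6 is true.
  3. (~p2 | p6 | p8) — p8 is true.
  4. (~p6 | ~p8) — ~p6 is true.
  5. (p5 | ~p9) — p5 is true.
  6. (~p3 | ~p8 | p6) — ~p3 is true.
  7. (~p6 | ~p3) — ~p6 is true.
  8. (p2 | p4) — p2 is true.
  9. (p11 | p9) — p9 is true.
  10. (~p10 | ~p4) — ~p10 is true.
  11. (p2 | ~p4) — p2 is true.
  12. (p10 | ~p7 | p4) — ~p7 is true.
  13. (p4 | ~p9) — p4 is true.
  14. (~p11 | p5) — ~p11 is true.
  15. (p5 | ~p6 | p7) — ~p6 is true.
  16. (p6 | ~p11 | ~p9) — ~p11 is true.
  17. (p8 | ~p7 | ~p4) — p8 is true.
  18. (p11 | ~p5 | ~p1) — ~p1 is true.
  19. (p7 | ~p10) — ~p10 is true.
  20. (p6 | p3 | ~p1) — ~p1 is true.
  21. (~p7 | ~p8 | p3) — ~p7 is true.
  22. (~p3 | p5) — p5 is true.

p1=F, p2=T, p3=F, p4=T, p5=T, p6=F, p7=F, p8=T, p9=T, p10=F, p11=F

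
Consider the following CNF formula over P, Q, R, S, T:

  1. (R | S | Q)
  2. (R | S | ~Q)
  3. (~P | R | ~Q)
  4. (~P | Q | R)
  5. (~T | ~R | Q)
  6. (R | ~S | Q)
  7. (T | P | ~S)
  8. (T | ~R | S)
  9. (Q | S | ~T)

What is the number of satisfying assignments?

Case analysis on Q and R:
  Q=T, R=T: 5 of the 8 assignments to (P,S,T) work.
  Q=T, R=F: remaining (P,S,T) ∈ {(F,T,T)} — 1.
  Q=F, R=T: remaining (P,S,T) ∈ {(T,T,F)} — 1.
  Q=F, R=F: a clause becomes empty — 0.
Total: 5 + 1 + 1 + 0 = 7.

7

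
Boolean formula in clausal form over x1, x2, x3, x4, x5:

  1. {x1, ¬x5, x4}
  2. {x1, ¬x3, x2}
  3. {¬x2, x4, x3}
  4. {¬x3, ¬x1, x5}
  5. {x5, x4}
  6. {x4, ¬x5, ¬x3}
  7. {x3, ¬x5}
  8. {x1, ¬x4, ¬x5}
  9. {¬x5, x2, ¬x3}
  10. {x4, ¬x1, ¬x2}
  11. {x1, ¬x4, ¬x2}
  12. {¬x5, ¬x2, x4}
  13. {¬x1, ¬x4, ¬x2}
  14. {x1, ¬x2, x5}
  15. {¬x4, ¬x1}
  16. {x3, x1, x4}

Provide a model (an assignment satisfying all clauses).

x1 = F, x2 = F, x3 = F, x4 = T, x5 = F

Check each clause:
  1. {x1, x4, ¬x5} — ¬x5 is true.
  2. {¬x3, x2, x1} — ¬x3 is true.
  3. {x3, ¬x2, x4} — x4 is true.
  4. {x5, ¬x3, ¬x1} — ¬x3 is true.
  5. {x4, x5} — x4 is true.
  6. {x4, ¬x5, ¬x3} — ¬x5 is true.
  7. {x3, ¬x5} — ¬x5 is true.
  8. {¬x5, x1, ¬x4} — ¬x5 is true.
  9. {x2, ¬x5, ¬x3} — ¬x5 is true.
  10. {x4, ¬x2, ¬x1} — x4 is true.
  11. {¬x2, x1, ¬x4} — ¬x2 is true.
  12. {¬x2, ¬x5, x4} — ¬x5 is true.
  13. {¬x1, ¬x2, ¬x4} — ¬x1 is true.
  14. {x1, x5, ¬x2} — ¬x2 is true.
  15. {¬x4, ¬x1} — ¬x1 is true.
  16. {x1, x3, x4} — x4 is true.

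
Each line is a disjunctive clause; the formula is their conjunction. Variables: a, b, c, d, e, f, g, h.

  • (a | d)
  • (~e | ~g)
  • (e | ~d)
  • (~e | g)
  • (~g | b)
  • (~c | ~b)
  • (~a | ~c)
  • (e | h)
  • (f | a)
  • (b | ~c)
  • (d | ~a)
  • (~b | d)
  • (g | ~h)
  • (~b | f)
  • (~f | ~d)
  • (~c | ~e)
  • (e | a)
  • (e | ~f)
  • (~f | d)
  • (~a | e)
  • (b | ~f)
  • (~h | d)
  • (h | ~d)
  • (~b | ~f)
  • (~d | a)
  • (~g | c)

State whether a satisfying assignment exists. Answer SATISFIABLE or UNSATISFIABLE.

UNSATISFIABLE

d = True:
  propagation gives e=True, g=False; an empty clause results — contradiction.
d = False:
  propagation gives a=True; an empty clause results — contradiction.
Every branch closes, so no satisfying assignment exists.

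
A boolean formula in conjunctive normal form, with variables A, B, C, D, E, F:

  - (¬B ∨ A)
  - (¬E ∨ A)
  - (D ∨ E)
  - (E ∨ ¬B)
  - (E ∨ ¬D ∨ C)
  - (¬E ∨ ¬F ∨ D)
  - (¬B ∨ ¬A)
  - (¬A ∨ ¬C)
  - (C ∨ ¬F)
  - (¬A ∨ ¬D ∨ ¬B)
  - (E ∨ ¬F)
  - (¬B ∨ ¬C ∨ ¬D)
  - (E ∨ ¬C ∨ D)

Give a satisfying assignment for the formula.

A=0, B=0, C=1, D=1, E=0, F=0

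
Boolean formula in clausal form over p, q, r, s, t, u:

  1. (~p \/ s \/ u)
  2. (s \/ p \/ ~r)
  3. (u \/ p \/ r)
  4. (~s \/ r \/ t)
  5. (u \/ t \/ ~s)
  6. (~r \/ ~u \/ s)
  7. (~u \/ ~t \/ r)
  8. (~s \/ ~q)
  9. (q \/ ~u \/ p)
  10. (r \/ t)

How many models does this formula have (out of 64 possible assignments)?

5

The models are:
  p=F q=F r=T s=T t=T u=F
  p=T q=F r=F s=T t=T u=F
  p=T q=F r=T s=T t=F u=T
  p=T q=F r=T s=T t=T u=F
  p=T q=F r=T s=T t=T u=T
Count: 5.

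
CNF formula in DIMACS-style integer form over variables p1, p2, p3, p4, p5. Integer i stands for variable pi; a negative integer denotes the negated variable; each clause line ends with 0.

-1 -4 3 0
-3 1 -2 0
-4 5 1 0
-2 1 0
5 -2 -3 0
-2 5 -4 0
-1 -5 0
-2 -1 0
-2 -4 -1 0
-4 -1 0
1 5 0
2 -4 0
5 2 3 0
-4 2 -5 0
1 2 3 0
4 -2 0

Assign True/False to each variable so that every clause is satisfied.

p1=True, p2=False, p3=True, p4=False, p5=False

Branch on p1: take p1 = True.
  then p5 is forced to False.
  then p2 is forced to False.
  then p4 is forced to False.
  then p3 is forced to True.
Every clause has at least one true literal under this assignment.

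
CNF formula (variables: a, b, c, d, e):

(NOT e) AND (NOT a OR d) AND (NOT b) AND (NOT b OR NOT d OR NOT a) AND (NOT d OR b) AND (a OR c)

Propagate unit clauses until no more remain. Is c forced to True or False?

True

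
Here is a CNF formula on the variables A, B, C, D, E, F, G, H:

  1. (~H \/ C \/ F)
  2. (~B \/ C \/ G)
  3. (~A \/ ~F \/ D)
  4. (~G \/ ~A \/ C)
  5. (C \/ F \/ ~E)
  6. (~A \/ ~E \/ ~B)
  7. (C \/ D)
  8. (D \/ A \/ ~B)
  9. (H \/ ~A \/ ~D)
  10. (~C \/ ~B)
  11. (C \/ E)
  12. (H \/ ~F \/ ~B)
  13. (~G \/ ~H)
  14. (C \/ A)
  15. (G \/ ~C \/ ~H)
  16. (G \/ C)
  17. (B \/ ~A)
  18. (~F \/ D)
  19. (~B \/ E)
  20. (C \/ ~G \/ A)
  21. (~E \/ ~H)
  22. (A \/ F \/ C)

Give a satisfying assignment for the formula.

A=False, B=False, C=True, D=True, E=True, F=True, G=True, H=False

Check each clause:
  1. (F \/ ~H \/ C) — ~H is true.
  2. (G \/ C \/ ~B) — C is true.
  3. (~A \/ D \/ ~F) — D is true.
  4. (~A \/ C \/ ~G) — C is true.
  5. (C \/ F \/ ~E) — C is true.
  6. (~B \/ ~E \/ ~A) — ~B is true.
  7. (D \/ C) — C is true.
  8. (~B \/ A \/ D) — D is true.
  9. (~D \/ ~A \/ H) — ~A is true.
  10. (~B \/ ~C) — ~B is true.
  11. (E \/ C) — C is true.
  12. (~F \/ H \/ ~B) — ~B is true.
  13. (~G \/ ~H) — ~H is true.
  14. (C \/ A) — C is true.
  15. (~H \/ ~C \/ G) — ~H is true.
  16. (G \/ C) — C is true.
  17. (B \/ ~A) — ~A is true.
  18. (~F \/ D) — D is true.
  19. (~B \/ E) — E is true.
  20. (C \/ ~G \/ A) — C is true.
  21. (~E \/ ~H) — ~H is true.
  22. (A \/ F \/ C) — C is true.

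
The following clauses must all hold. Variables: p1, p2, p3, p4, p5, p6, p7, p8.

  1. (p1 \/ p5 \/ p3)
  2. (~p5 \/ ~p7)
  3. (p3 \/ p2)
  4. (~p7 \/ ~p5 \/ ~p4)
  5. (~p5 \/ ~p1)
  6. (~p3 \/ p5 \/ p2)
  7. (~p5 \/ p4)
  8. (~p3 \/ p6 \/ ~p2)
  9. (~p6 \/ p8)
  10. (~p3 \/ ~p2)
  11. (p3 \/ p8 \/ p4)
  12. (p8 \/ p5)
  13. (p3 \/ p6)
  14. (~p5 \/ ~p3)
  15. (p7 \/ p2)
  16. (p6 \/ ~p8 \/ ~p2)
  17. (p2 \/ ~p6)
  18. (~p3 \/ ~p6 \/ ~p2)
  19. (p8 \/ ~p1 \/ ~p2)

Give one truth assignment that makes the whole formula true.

p1=True, p2=True, p3=False, p4=False, p5=False, p6=True, p7=False, p8=True

Set p1 = True and propagate.
  then p5 is forced to False.
  then p8 is forced to True.
Branch on p2: take p2 = True.
  then p3 is forced to False.
  then p6 is forced to True.
p4, p7 are now unconstrained; take p4 = False, p7 = False.
Every clause has at least one true literal under this assignment.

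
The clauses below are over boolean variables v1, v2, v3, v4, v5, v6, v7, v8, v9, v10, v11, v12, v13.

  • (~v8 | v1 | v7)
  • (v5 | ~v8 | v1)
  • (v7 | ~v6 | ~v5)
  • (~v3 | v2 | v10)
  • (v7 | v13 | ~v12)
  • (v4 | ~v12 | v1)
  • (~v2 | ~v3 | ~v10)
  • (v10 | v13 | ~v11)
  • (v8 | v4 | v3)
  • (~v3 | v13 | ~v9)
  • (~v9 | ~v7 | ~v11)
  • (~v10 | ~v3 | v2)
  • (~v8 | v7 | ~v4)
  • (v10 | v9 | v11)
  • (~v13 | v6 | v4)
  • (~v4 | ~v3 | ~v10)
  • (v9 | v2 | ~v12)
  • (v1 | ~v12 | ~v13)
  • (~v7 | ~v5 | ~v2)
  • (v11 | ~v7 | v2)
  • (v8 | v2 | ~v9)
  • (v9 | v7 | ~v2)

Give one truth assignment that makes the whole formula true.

Pure literal: v1 appears only positively; assign v1 = True.
Try v2 = True.
Set v3 = False and propagate.
The remaining clauses are satisfied by v4 = False, v5 = False, v6 = False, v7 = True, v8 = True, v9 = False, v10 = True, v11 = False, v12 = True, v13 = False.

v1=True, v2=True, v3=False, v4=False, v5=False, v6=False, v7=True, v8=True, v9=False, v10=True, v11=False, v12=True, v13=False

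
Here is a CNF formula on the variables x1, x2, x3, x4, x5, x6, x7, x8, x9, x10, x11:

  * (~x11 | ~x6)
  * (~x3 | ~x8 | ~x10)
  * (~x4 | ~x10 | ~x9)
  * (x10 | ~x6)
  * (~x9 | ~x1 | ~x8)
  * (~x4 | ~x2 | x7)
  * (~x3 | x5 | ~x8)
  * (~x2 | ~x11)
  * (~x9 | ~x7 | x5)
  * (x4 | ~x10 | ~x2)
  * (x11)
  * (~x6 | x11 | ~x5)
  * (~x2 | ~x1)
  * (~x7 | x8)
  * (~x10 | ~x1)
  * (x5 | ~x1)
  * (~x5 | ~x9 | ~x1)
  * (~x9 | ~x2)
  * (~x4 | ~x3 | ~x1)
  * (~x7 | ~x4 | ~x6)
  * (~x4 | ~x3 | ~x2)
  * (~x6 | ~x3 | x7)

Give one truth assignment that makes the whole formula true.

Unit propagation: (x11) forces x11 = True.
Unit propagation: (~x6) forces x6 = False.
Unit propagation: (~x2) forces x2 = False.
x1 occurs only negated in the remaining clauses — set x1 = False.
x3 occurs only negated in the remaining clauses — set x3 = False.
Branch on x4: take x4 = False.
For the remaining variables, x5 = True, x7 = True, x8 = True, x9 = True, x10 = True works.

x1=0, x2=0, x3=0, x4=0, x5=1, x6=0, x7=1, x8=1, x9=1, x10=1, x11=1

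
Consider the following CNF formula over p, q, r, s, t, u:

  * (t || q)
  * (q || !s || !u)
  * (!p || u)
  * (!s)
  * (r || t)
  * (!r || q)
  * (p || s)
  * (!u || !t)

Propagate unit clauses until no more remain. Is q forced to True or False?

True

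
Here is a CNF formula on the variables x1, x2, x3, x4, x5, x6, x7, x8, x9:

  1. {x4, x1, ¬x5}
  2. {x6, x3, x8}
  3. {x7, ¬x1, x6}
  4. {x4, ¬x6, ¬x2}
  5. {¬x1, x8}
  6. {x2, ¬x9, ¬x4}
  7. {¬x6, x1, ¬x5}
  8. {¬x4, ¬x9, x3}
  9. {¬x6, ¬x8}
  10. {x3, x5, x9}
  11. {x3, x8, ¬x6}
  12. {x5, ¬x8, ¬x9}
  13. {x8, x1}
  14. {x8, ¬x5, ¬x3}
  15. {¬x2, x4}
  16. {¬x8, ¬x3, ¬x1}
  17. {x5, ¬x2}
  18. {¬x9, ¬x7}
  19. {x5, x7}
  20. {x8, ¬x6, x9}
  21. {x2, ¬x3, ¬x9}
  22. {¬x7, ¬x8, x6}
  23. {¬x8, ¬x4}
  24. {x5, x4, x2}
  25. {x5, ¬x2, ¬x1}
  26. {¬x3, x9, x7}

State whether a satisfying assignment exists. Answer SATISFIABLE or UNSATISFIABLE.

x8 = True:
  propagation gives x6=False, x7=False, x1=False, x5=True; an empty clause results — contradiction.
x8 = False:
  propagation gives x1=False; an empty clause results — contradiction.
Every branch closes, so no satisfying assignment exists.

UNSATISFIABLE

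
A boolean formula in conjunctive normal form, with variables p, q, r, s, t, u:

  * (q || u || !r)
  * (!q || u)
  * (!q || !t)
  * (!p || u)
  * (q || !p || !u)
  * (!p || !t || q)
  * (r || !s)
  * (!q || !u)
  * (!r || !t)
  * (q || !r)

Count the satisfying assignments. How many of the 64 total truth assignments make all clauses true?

4

The models are:
  p=0 q=0 r=0 s=0 t=0 u=0
  p=0 q=0 r=0 s=0 t=0 u=1
  p=0 q=0 r=0 s=0 t=1 u=0
  p=0 q=0 r=0 s=0 t=1 u=1
Count: 4.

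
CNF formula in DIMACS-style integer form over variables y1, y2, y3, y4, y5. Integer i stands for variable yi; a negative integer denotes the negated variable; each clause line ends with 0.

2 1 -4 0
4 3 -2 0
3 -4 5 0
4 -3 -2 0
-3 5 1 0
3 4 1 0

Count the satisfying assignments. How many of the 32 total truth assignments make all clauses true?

Case analysis on y3 and y4:
  y3=T, y4=T: 5 of the 8 assignments to (y1,y2,y5) work.
  y3=T, y4=F: remaining (y1,y2,y5) ∈ {(F,F,T); (T,F,F); (T,F,T)} — 3.
  y3=F, y4=T: remaining (y1,y2,y5) ∈ {(F,T,T); (T,F,T); (T,T,T)} — 3.
  y3=F, y4=F: remaining (y1,y2,y5) ∈ {(T,F,F); (T,F,T)} — 2.
Total: 5 + 3 + 3 + 2 = 13.

13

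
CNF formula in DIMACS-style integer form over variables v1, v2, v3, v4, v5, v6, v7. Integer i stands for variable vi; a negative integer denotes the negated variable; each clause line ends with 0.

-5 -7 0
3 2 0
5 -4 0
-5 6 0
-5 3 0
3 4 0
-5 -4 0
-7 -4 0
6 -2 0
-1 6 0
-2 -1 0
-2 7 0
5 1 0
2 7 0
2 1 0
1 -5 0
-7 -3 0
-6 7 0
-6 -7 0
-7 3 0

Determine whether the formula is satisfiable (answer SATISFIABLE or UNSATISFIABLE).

UNSATISFIABLE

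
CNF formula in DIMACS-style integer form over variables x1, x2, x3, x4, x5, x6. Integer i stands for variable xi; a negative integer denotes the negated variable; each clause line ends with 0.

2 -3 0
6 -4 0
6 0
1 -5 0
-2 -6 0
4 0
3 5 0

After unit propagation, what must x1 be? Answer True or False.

True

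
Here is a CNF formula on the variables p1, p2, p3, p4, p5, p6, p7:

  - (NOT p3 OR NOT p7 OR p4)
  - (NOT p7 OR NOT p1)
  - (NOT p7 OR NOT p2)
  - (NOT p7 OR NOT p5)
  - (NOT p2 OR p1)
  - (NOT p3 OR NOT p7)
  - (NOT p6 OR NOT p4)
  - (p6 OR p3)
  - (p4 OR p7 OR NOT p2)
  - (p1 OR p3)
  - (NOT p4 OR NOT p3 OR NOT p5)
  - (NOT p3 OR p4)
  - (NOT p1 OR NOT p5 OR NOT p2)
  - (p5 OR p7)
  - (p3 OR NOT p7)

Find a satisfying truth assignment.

p1=1, p2=0, p3=0, p4=0, p5=1, p6=1, p7=0

Pure literal: p2 appears only negated; assign p2 = False.
Try p1 = True.
  then p7 is forced to False.
  then p5 is forced to True.
Branch on p3: take p3 = False.
  then p6 is forced to True.
  then p4 is forced to False.
Check each clause:
  1. (p4 OR NOT p7 OR NOT p3) — NOT p7 is true.
  2. (NOT p7 OR NOT p1) — NOT p7 is true.
  3. (NOT p2 OR NOT p7) — NOT p7 is true.
  4. (NOT p5 OR NOT p7) — NOT p7 is true.
  5. (p1 OR NOT p2) — p1 is true.
  6. (NOT p7 OR NOT p3) — NOT p7 is true.
  7. (NOT p6 OR NOT p4) — NOT p4 is true.
  8. (p6 OR p3) — p6 is true.
  9. (NOT p2 OR p4 OR p7) — NOT p2 is true.
  10. (p1 OR p3) — p1 is true.
  11. (NOT p5 OR NOT p4 OR NOT p3) — NOT p4 is true.
  12. (p4 OR NOT p3) — NOT p3 is true.
  13. (NOT p2 OR NOT p5 OR NOT p1) — NOT p2 is true.
  14. (p7 OR p5) — p5 is true.
  15. (NOT p7 OR p3) — NOT p7 is true.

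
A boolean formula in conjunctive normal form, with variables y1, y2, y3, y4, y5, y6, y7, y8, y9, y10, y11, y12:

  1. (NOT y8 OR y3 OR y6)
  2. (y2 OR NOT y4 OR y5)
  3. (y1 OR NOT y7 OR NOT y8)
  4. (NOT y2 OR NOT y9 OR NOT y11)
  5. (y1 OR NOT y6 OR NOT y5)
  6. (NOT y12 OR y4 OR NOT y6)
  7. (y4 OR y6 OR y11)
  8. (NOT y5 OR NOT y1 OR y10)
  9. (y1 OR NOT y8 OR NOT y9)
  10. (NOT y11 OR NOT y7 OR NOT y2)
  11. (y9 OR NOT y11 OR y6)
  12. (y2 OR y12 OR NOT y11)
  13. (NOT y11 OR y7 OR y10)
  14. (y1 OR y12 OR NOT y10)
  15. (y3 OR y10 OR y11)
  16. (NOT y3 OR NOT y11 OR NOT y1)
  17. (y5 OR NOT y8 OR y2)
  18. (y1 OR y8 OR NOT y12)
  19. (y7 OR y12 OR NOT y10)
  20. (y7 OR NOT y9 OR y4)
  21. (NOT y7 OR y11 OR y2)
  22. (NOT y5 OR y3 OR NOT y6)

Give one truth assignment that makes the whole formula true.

y1=T, y2=T, y3=T, y4=T, y5=F, y6=F, y7=F, y8=T, y9=T, y10=F, y11=F, y12=T

Branch on y1: take y1 = True.
For the remaining variables, y2 = True, y3 = True, y4 = True, y5 = False, y6 = False, y7 = False, y8 = True, y9 = True, y10 = False, y11 = False, y12 = True works.
Every clause has at least one true literal under this assignment.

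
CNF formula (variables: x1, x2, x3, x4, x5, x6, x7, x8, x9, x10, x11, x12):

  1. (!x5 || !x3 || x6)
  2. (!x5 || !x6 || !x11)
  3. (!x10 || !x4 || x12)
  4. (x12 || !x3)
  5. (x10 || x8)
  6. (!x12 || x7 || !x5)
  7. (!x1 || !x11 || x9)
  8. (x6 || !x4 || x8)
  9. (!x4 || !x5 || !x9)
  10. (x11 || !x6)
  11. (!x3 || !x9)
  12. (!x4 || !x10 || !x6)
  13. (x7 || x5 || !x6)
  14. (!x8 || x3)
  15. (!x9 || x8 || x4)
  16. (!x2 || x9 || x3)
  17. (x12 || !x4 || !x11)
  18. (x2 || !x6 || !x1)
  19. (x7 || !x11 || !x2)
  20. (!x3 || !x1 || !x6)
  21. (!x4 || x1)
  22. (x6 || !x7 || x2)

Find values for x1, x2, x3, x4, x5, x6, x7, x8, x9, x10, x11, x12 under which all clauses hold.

x1=False  x2=False  x3=True  x4=False  x5=False  x6=False  x7=False  x8=True  x9=False  x10=False  x11=False  x12=True

Branch on x1: take x1 = False.
  then x4 is forced to False.
Try x2 = False.
For the remaining variables, x3 = True, x5 = False, x6 = False, x7 = False, x8 = True, x9 = False, x10 = False, x11 = False, x12 = True works.
Every clause has at least one true literal under this assignment.
Check each clause:
  1. (!x3 || x6 || !x5) — !x5 is true.
  2. (!x5 || !x6 || !x11) — !x6 is true.
  3. (!x10 || x12 || !x4) — x12 is true.
  4. (!x3 || x12) — x12 is true.
  5. (x8 || x10) — x8 is true.
  6. (!x12 || !x5 || x7) — !x5 is true.
  7. (!x11 || !x1 || x9) — !x11 is true.
  8. (x6 || !x4 || x8) — x8 is true.
  9. (!x9 || !x5 || !x4) — !x5 is true.
  10. (x11 || !x6) — !x6 is true.
  11. (!x3 || !x9) — !x9 is true.
  12. (!x6 || !x4 || !x10) — !x6 is true.
  13. (x7 || !x6 || x5) — !x6 is true.
  14. (!x8 || x3) — x3 is true.
  15. (x4 || x8 || !x9) — x8 is true.
  16. (!x2 || x3 || x9) — x3 is true.
  17. (x12 || !x11 || !x4) — !x11 is true.
  18. (!x6 || !x1 || x2) — !x6 is true.
  19. (x7 || !x2 || !x11) — !x11 is true.
  20. (!x1 || !x6 || !x3) — !x6 is true.
  21. (x1 || !x4) — !x4 is true.
  22. (!x7 || x6 || x2) — !x7 is true.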